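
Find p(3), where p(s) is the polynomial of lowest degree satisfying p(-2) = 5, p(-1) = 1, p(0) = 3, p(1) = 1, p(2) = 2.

30

L_0(3) = (4)·(3)·(2)·(1)/[(-1)·(-2)·(-3)·(-4)] = 1
L_1(3) = (5)·(3)·(2)·(1)/[(1)·(-1)·(-2)·(-3)] = -5
L_2(3) = (5)·(4)·(2)·(1)/[(2)·(1)·(-1)·(-2)] = 10
L_3(3) = (5)·(4)·(3)·(1)/[(3)·(2)·(1)·(-1)] = -10
L_4(3) = (5)·(4)·(3)·(2)/[(4)·(3)·(2)·(1)] = 5
Sum: 5·(1) + 1·(-5) + 3·(10) + 1·(-10) + 2·(5) = 30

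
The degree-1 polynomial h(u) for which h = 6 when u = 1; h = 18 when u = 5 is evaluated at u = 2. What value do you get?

Evaluate each Lagrange basis at u = 2:
L_0(2) = (-3)/[(-4)] = 3/4
L_1(2) = (1)/[(4)] = 1/4
Sum: 6·(3/4) + 18·(1/4) = 9

9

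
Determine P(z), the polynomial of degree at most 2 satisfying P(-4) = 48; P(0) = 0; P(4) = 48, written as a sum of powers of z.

P(z) = 3z^2

Build the Lagrange basis polynomials:
L_0(z) = z(z - 4) / [32] = (1/32)z^2 - (1/8)z
L_1(z) = (z + 4)(z - 4) / [-16] = -(1/16)z^2 + 1
L_2(z) = (z + 4)z / [32] = (1/32)z^2 + (1/8)z
P(z) = 48·L_0 + 0·L_1 + 48·L_2
  48·L_0(z) = (3/2)z^2 - 6z
  0·L_1(z) = 0
  48·L_2(z) = (3/2)z^2 + 6z
Adding term by term: 3z^2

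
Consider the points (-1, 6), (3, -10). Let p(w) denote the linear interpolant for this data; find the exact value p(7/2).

L_0(7/2) = (1/2)/[(-4)] = -1/8
L_1(7/2) = (9/2)/[(4)] = 9/8
Sum: 6·(-1/8) + (-10)·(9/8) = -12

-12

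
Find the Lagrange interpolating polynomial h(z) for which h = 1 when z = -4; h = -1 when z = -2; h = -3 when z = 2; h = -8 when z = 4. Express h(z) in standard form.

Build the Lagrange basis polynomials:
L_0(z) = (z + 2)(z - 2)(z - 4) / [-96] = -(1/96)z^3 + (1/24)z^2 + (1/24)z - 1/6
L_1(z) = (z + 4)(z - 2)(z - 4) / [48] = (1/48)z^3 - (1/24)z^2 - (1/3)z + 2/3
L_2(z) = (z + 4)(z + 2)(z - 4) / [-48] = -(1/48)z^3 - (1/24)z^2 + (1/3)z + 2/3
L_3(z) = (z + 4)(z + 2)(z - 2) / [96] = (1/96)z^3 + (1/24)z^2 - (1/24)z - 1/6
h(z) = 1·L_0 + (-1)·L_1 + (-3)·L_2 + (-8)·L_3
  1·L_0(z) = -(1/96)z^3 + (1/24)z^2 + (1/24)z - 1/6
  (-1)·L_1(z) = -(1/48)z^3 + (1/24)z^2 + (1/3)z - 2/3
  (-3)·L_2(z) = (1/16)z^3 + (1/8)z^2 - z - 2
  (-8)·L_3(z) = -(1/12)z^3 - (1/3)z^2 + (1/3)z + 4/3
Adding term by term: -(5/96)z^3 - (1/8)z^2 - (7/24)z - 3/2

h(z) = -(5/96)z^3 - (1/8)z^2 - (7/24)z - 3/2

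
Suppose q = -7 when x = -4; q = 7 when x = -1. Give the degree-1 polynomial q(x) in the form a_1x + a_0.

L_0(x) = (x + 1) / [-3] = -(1/3)x - 1/3
L_1(x) = (x + 4) / [3] = (1/3)x + 4/3
q(x) = (-7)·L_0 + 7·L_1
  (-7)·L_0(x) = (7/3)x + 7/3
  7·L_1(x) = (7/3)x + 28/3
Adding term by term: (14/3)x + 35/3

q(x) = (14/3)x + 35/3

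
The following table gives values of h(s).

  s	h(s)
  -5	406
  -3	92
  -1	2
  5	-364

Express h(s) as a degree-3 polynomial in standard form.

Newton's divided differences:
h[-5,-3] = (92 - 406) / (-3 - (-5)) = -157
h[-3,-1] = (2 - 92) / (-1 - (-3)) = -45
h[-1,5] = (-364 - 2) / (5 - (-1)) = -61
h[-5,-3,-1] = (-45 - (-157)) / (-1 - (-5)) = 28
h[-3,-1,5] = (-61 - (-45)) / (5 - (-3)) = -2
h[-5,-3,-1,5] = (-2 - 28) / (5 - (-5)) = -3
h(s) = 406 + (-157)·(s + 5) + 28·(s + 5)(s + 3) + (-3)·(s + 5)(s + 3)(s + 1)
Expanding: h(s) = -3s^3 + s^2 - 2s - 4

h(s) = -3s^3 + s^2 - 2s - 4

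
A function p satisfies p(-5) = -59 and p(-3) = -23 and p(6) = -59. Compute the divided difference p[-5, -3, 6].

p[-5,-3] = (-23 - (-59)) / (-3 - (-5)) = 18
p[-3,6] = (-59 - (-23)) / (6 - (-3)) = -4
p[-5,-3,6] = (-4 - 18) / (6 - (-5)) = -2

-2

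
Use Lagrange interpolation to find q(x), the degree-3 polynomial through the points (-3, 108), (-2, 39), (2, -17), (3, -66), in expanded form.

q(x) = -3x^3 + 2x^2 - 2x + 3

L_0(x) = (x + 2)(x - 2)(x - 3) / [-30] = -(1/30)x^3 + (1/10)x^2 + (2/15)x - 2/5
L_1(x) = (x + 3)(x - 2)(x - 3) / [20] = (1/20)x^3 - (1/10)x^2 - (9/20)x + 9/10
L_2(x) = (x + 3)(x + 2)(x - 3) / [-20] = -(1/20)x^3 - (1/10)x^2 + (9/20)x + 9/10
L_3(x) = (x + 3)(x + 2)(x - 2) / [30] = (1/30)x^3 + (1/10)x^2 - (2/15)x - 2/5
q(x) = 108·L_0 + 39·L_1 + (-17)·L_2 + (-66)·L_3
  108·L_0(x) = -(18/5)x^3 + (54/5)x^2 + (72/5)x - 216/5
  39·L_1(x) = (39/20)x^3 - (39/10)x^2 - (351/20)x + 351/10
  (-17)·L_2(x) = (17/20)x^3 + (17/10)x^2 - (153/20)x - 153/10
  (-66)·L_3(x) = -(11/5)x^3 - (33/5)x^2 + (44/5)x + 132/5
Adding term by term: -3x^3 + 2x^2 - 2x + 3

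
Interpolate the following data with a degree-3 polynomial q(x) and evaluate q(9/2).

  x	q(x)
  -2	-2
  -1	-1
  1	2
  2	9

L_0(9/2) = (11/2)·(7/2)·(5/2)/[(-1)·(-3)·(-4)] = -385/96
L_1(9/2) = (13/2)·(7/2)·(5/2)/[(1)·(-2)·(-3)] = 455/48
L_2(9/2) = (13/2)·(11/2)·(5/2)/[(3)·(2)·(-1)] = -715/48
L_3(9/2) = (13/2)·(11/2)·(7/2)/[(4)·(3)·(1)] = 1001/96
Sum: (-2)·(-385/96) + (-1)·(455/48) + 2·(-715/48) + 9·(1001/96) = 2003/32

2003/32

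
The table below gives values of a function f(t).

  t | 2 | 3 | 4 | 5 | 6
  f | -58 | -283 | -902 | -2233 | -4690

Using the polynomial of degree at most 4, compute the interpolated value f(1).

Using Newton's divided-difference form:
f[2,3] = (-283 - (-58)) / (3 - 2) = -225
f[3,4] = (-902 - (-283)) / (4 - 3) = -619
f[4,5] = (-2233 - (-902)) / (5 - 4) = -1331
f[5,6] = (-4690 - (-2233)) / (6 - 5) = -2457
f[2,3,4] = (-619 - (-225)) / (4 - 2) = -197
f[3,4,5] = (-1331 - (-619)) / (5 - 3) = -356
f[4,5,6] = (-2457 - (-1331)) / (6 - 4) = -563
f[2,3,4,5] = (-356 - (-197)) / (5 - 2) = -53
f[3,4,5,6] = (-563 - (-356)) / (6 - 3) = -69
f[2,3,4,5,6] = (-69 - (-53)) / (6 - 2) = -4
f(1) = -58 + (-225)·(-1) + (-197)·(-1)·(-2) + (-53)·(-1)·(-2)·(-3) + (-4)·(-1)·(-2)·(-3)·(-4) = -5

-5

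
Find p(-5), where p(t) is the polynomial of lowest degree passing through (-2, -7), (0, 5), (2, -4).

Using Newton's divided-difference form:
p[-2,0] = (5 - (-7)) / (0 - (-2)) = 6
p[0,2] = (-4 - 5) / (2 - 0) = -9/2
p[-2,0,2] = (-9/2 - 6) / (2 - (-2)) = -21/8
p(-5) = -7 + 6·(-3) + (-21/8)·(-3)·(-5) = -515/8

-515/8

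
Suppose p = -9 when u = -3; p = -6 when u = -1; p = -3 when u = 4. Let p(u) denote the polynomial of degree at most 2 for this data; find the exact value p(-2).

-258/35

Evaluate each Lagrange basis at u = -2:
L_0(-2) = (-1)·(-6)/[(-2)·(-7)] = 3/7
L_1(-2) = (1)·(-6)/[(2)·(-5)] = 3/5
L_2(-2) = (1)·(-1)/[(7)·(5)] = -1/35
Sum: (-9)·(3/7) + (-6)·(3/5) + (-3)·(-1/35) = -258/35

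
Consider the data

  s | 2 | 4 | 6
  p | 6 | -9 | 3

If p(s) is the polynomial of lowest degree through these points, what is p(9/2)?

-273/32

Using Newton's divided-difference form:
p[2,4] = (-9 - 6) / (4 - 2) = -15/2
p[4,6] = (3 - (-9)) / (6 - 4) = 6
p[2,4,6] = (6 - (-15/2)) / (6 - 2) = 27/8
p(9/2) = 6 + (-15/2)·(5/2) + (27/8)·(5/2)·(1/2) = -273/32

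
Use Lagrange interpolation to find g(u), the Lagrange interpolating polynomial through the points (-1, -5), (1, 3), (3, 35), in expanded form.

g(u) = 3u^2 + 4u - 4

L_0(u) = (u - 1)(u - 3) / [8] = (1/8)u^2 - (1/2)u + 3/8
L_1(u) = (u + 1)(u - 3) / [-4] = -(1/4)u^2 + (1/2)u + 3/4
L_2(u) = (u + 1)(u - 1) / [8] = (1/8)u^2 - 1/8
g(u) = (-5)·L_0 + 3·L_1 + 35·L_2
  (-5)·L_0(u) = -(5/8)u^2 + (5/2)u - 15/8
  3·L_1(u) = -(3/4)u^2 + (3/2)u + 9/4
  35·L_2(u) = (35/8)u^2 - 35/8
Adding term by term: 3u^2 + 4u - 4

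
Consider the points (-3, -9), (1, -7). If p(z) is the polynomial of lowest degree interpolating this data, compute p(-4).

-19/2

L_0(-4) = (-5)/[(-4)] = 5/4
L_1(-4) = (-1)/[(4)] = -1/4
Sum: (-9)·(5/4) + (-7)·(-1/4) = -19/2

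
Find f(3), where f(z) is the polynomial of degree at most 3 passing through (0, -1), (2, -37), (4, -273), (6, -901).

Using Newton's divided-difference form:
f[0,2] = (-37 - (-1)) / (2 - 0) = -18
f[2,4] = (-273 - (-37)) / (4 - 2) = -118
f[4,6] = (-901 - (-273)) / (6 - 4) = -314
f[0,2,4] = (-118 - (-18)) / (4 - 0) = -25
f[2,4,6] = (-314 - (-118)) / (6 - 2) = -49
f[0,2,4,6] = (-49 - (-25)) / (6 - 0) = -4
f(3) = -1 + (-18)·(3) + (-25)·(3)·(1) + (-4)·(3)·(1)·(-1) = -118

-118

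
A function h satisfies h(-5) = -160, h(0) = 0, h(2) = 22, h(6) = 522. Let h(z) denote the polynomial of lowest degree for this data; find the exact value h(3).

L_0(3) = (3)·(1)·(-3)/[(-5)·(-7)·(-11)] = 9/385
L_1(3) = (8)·(1)·(-3)/[(5)·(-2)·(-6)] = -2/5
L_2(3) = (8)·(3)·(-3)/[(7)·(2)·(-4)] = 9/7
L_3(3) = (8)·(3)·(1)/[(11)·(6)·(4)] = 1/11
Sum: (-160)·(9/385) + 0 + 22·(9/7) + 522·(1/11) = 72

72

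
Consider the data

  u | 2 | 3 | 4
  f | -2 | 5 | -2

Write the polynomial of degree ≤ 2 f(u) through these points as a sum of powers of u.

L_0(u) = (u - 3)(u - 4) / [2] = (1/2)u^2 - (7/2)u + 6
L_1(u) = (u - 2)(u - 4) / [-1] = -u^2 + 6u - 8
L_2(u) = (u - 2)(u - 3) / [2] = (1/2)u^2 - (5/2)u + 3
f(u) = (-2)·L_0 + 5·L_1 + (-2)·L_2
  (-2)·L_0(u) = -u^2 + 7u - 12
  5·L_1(u) = -5u^2 + 30u - 40
  (-2)·L_2(u) = -u^2 + 5u - 6
Adding term by term: -7u^2 + 42u - 58

f(u) = -7u^2 + 42u - 58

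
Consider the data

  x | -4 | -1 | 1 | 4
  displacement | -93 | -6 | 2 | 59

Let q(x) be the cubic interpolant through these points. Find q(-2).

Using Newton's divided-difference form:
q[-4,-1] = (-6 - (-93)) / (-1 - (-4)) = 29
q[-1,1] = (2 - (-6)) / (1 - (-1)) = 4
q[1,4] = (59 - 2) / (4 - 1) = 19
q[-4,-1,1] = (4 - 29) / (1 - (-4)) = -5
q[-1,1,4] = (19 - 4) / (4 - (-1)) = 3
q[-4,-1,1,4] = (3 - (-5)) / (4 - (-4)) = 1
q(-2) = -93 + 29·(2) + (-5)·(2)·(-1) + 1·(2)·(-1)·(-3) = -19

-19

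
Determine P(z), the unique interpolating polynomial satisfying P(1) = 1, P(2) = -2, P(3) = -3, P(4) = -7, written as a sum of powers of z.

P(z) = -(5/6)z^3 + 6z^2 - (91/6)z + 11

Build the Lagrange basis polynomials:
L_0(z) = (z - 2)(z - 3)(z - 4) / [-6] = -(1/6)z^3 + (3/2)z^2 - (13/3)z + 4
L_1(z) = (z - 1)(z - 3)(z - 4) / [2] = (1/2)z^3 - 4z^2 + (19/2)z - 6
L_2(z) = (z - 1)(z - 2)(z - 4) / [-2] = -(1/2)z^3 + (7/2)z^2 - 7z + 4
L_3(z) = (z - 1)(z - 2)(z - 3) / [6] = (1/6)z^3 - z^2 + (11/6)z - 1
P(z) = 1·L_0 + (-2)·L_1 + (-3)·L_2 + (-7)·L_3
  1·L_0(z) = -(1/6)z^3 + (3/2)z^2 - (13/3)z + 4
  (-2)·L_1(z) = -z^3 + 8z^2 - 19z + 12
  (-3)·L_2(z) = (3/2)z^3 - (21/2)z^2 + 21z - 12
  (-7)·L_3(z) = -(7/6)z^3 + 7z^2 - (77/6)z + 7
Adding term by term: -(5/6)z^3 + 6z^2 - (91/6)z + 11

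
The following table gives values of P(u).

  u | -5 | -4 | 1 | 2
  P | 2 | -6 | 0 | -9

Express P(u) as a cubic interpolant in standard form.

Newton's divided differences:
P[-5,-4] = (-6 - 2) / (-4 - (-5)) = -8
P[-4,1] = (0 - (-6)) / (1 - (-4)) = 6/5
P[1,2] = (-9 - 0) / (2 - 1) = -9
P[-5,-4,1] = (6/5 - (-8)) / (1 - (-5)) = 23/15
P[-4,1,2] = (-9 - 6/5) / (2 - (-4)) = -17/10
P[-5,-4,1,2] = (-17/10 - 23/15) / (2 - (-5)) = -97/210
P(u) = 2 + (-8)·(u + 5) + (23/15)·(u + 5)(u + 4) + (-97/210)·(u + 5)(u + 4)(u - 1)
Expanding: P(u) = -(97/210)u^3 - (227/105)u^2 + (151/210)u + 40/21

P(u) = -(97/210)u^3 - (227/105)u^2 + (151/210)u + 40/21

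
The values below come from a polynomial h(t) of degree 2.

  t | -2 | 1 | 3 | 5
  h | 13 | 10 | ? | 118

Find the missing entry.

48

The 3 known values determine h uniquely (degree ≤ 2).
L_0(3) = (2)·(-2)/[(-3)·(-7)] = -4/21
L_1(3) = (5)·(-2)/[(3)·(-4)] = 5/6
L_2(3) = (5)·(2)/[(7)·(4)] = 5/14
Sum: 13·(-4/21) + 10·(5/6) + 118·(5/14) = 48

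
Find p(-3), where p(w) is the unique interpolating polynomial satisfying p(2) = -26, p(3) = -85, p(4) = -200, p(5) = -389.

59

Using Newton's divided-difference form:
p[2,3] = (-85 - (-26)) / (3 - 2) = -59
p[3,4] = (-200 - (-85)) / (4 - 3) = -115
p[4,5] = (-389 - (-200)) / (5 - 4) = -189
p[2,3,4] = (-115 - (-59)) / (4 - 2) = -28
p[3,4,5] = (-189 - (-115)) / (5 - 3) = -37
p[2,3,4,5] = (-37 - (-28)) / (5 - 2) = -3
p(-3) = -26 + (-59)·(-5) + (-28)·(-5)·(-6) + (-3)·(-5)·(-6)·(-7) = 59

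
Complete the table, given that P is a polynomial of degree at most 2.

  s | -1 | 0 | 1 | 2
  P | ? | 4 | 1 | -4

The 3 known values determine P uniquely (degree ≤ 2).
Evaluate each Lagrange basis at s = -1:
L_0(-1) = (-2)·(-3)/[(-1)·(-2)] = 3
L_1(-1) = (-1)·(-3)/[(1)·(-1)] = -3
L_2(-1) = (-1)·(-2)/[(2)·(1)] = 1
Sum: 4·(3) + 1·(-3) + (-4)·(1) = 5

5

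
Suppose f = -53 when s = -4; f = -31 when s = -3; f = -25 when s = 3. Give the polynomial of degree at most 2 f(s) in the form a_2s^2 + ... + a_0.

f(s) = -3s^2 + s - 1

Newton's divided differences:
f[-4,-3] = (-31 - (-53)) / (-3 - (-4)) = 22
f[-3,3] = (-25 - (-31)) / (3 - (-3)) = 1
f[-4,-3,3] = (1 - 22) / (3 - (-4)) = -3
f(s) = -53 + 22·(s + 4) + (-3)·(s + 4)(s + 3)
Expanding: f(s) = -3s^2 + s - 1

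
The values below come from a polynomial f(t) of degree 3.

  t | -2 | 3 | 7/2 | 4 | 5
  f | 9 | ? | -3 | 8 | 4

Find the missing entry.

-4531/231

The 4 known values determine f uniquely (degree ≤ 3).
L_0(3) = (-1/2)·(-1)·(-2)/[(-11/2)·(-6)·(-7)] = 1/231
L_1(3) = (5)·(-1)·(-2)/[(11/2)·(-1/2)·(-3/2)] = 80/33
L_2(3) = (5)·(-1/2)·(-2)/[(6)·(1/2)·(-1)] = -5/3
L_3(3) = (5)·(-1/2)·(-1)/[(7)·(3/2)·(1)] = 5/21
Sum: 9·(1/231) + (-3)·(80/33) + 8·(-5/3) + 4·(5/21) = -4531/231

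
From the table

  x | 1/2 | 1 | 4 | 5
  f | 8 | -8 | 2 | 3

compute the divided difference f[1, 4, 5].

-7/12

f[1,4] = (2 - (-8)) / (4 - 1) = 10/3
f[4,5] = (3 - 2) / (5 - 4) = 1
f[1,4,5] = (1 - 10/3) / (5 - 1) = -7/12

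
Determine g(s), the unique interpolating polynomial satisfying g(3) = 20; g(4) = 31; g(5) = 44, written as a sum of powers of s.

g(s) = s^2 + 4s - 1

Build the Lagrange basis polynomials:
L_0(s) = (s - 4)(s - 5) / [2] = (1/2)s^2 - (9/2)s + 10
L_1(s) = (s - 3)(s - 5) / [-1] = -s^2 + 8s - 15
L_2(s) = (s - 3)(s - 4) / [2] = (1/2)s^2 - (7/2)s + 6
g(s) = 20·L_0 + 31·L_1 + 44·L_2
  20·L_0(s) = 10s^2 - 90s + 200
  31·L_1(s) = -31s^2 + 248s - 465
  44·L_2(s) = 22s^2 - 154s + 264
Adding term by term: s^2 + 4s - 1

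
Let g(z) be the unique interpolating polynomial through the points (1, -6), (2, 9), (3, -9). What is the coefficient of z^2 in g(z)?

Build the Lagrange basis polynomials:
L_0(z) = (z - 2)(z - 3) / [2] = (1/2)z^2 - (5/2)z + 3
L_1(z) = (z - 1)(z - 3) / [-1] = -z^2 + 4z - 3
L_2(z) = (z - 1)(z - 2) / [2] = (1/2)z^2 - (3/2)z + 1
g(z) = (-6)·L_0 + 9·L_1 + (-9)·L_2
Only the coefficient of z^2 is needed; take it from each L_i and combine:
(-6)·(1/2) + 9·(-1) + (-9)·(1/2) = -33/2

-33/2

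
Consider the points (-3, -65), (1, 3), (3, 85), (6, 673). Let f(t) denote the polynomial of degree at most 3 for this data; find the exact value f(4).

Using Newton's divided-difference form:
f[-3,1] = (3 - (-65)) / (1 - (-3)) = 17
f[1,3] = (85 - 3) / (3 - 1) = 41
f[3,6] = (673 - 85) / (6 - 3) = 196
f[-3,1,3] = (41 - 17) / (3 - (-3)) = 4
f[1,3,6] = (196 - 41) / (6 - 1) = 31
f[-3,1,3,6] = (31 - 4) / (6 - (-3)) = 3
f(4) = -65 + 17·(7) + 4·(7)·(3) + 3·(7)·(3)·(1) = 201

201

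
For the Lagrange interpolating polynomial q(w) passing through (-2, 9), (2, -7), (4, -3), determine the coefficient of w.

L_0(w) = (w - 2)(w - 4) / [24] = (1/24)w^2 - (1/4)w + 1/3
L_1(w) = (w + 2)(w - 4) / [-8] = -(1/8)w^2 + (1/4)w + 1
L_2(w) = (w + 2)(w - 2) / [12] = (1/12)w^2 - 1/3
q(w) = 9·L_0 + (-7)·L_1 + (-3)·L_2
Only the coefficient of w is needed; take it from each L_i and combine:
9·(-1/4) + (-7)·(1/4) + (-3)·(0) = -4

-4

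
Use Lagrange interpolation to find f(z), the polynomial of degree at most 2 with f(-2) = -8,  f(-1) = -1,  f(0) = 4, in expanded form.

Build the Lagrange basis polynomials:
L_0(z) = (z + 1)z / [2] = (1/2)z^2 + (1/2)z
L_1(z) = (z + 2)z / [-1] = -z^2 - 2z
L_2(z) = (z + 2)(z + 1) / [2] = (1/2)z^2 + (3/2)z + 1
f(z) = (-8)·L_0 + (-1)·L_1 + 4·L_2
  (-8)·L_0(z) = -4z^2 - 4z
  (-1)·L_1(z) = z^2 + 2z
  4·L_2(z) = 2z^2 + 6z + 4
Adding term by term: -z^2 + 4z + 4

f(z) = -z^2 + 4z + 4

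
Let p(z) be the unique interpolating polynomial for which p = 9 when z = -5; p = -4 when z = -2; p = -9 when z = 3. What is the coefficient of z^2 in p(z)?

5/12

The leading coefficient equals the top divided difference p[-5,-2,3].
p[-5,-2] = (-4 - 9) / (-2 - (-5)) = -13/3
p[-2,3] = (-9 - (-4)) / (3 - (-2)) = -1
p[-5,-2,3] = (-1 - (-13/3)) / (3 - (-5)) = 5/12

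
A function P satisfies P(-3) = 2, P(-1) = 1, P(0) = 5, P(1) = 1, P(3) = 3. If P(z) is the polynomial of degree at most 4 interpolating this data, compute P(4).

647/12

L_0(4) = (5)·(4)·(3)·(1)/[(-2)·(-3)·(-4)·(-6)] = 5/12
L_1(4) = (7)·(4)·(3)·(1)/[(2)·(-1)·(-2)·(-4)] = -21/4
L_2(4) = (7)·(5)·(3)·(1)/[(3)·(1)·(-1)·(-3)] = 35/3
L_3(4) = (7)·(5)·(4)·(1)/[(4)·(2)·(1)·(-2)] = -35/4
L_4(4) = (7)·(5)·(4)·(3)/[(6)·(4)·(3)·(2)] = 35/12
Sum: 2·(5/12) + 1·(-21/4) + 5·(35/3) + 1·(-35/4) + 3·(35/12) = 647/12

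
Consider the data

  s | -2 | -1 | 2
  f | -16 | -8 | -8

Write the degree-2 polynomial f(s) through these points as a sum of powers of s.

f(s) = -2s^2 + 2s - 4

L_0(s) = (s + 1)(s - 2) / [4] = (1/4)s^2 - (1/4)s - 1/2
L_1(s) = (s + 2)(s - 2) / [-3] = -(1/3)s^2 + 4/3
L_2(s) = (s + 2)(s + 1) / [12] = (1/12)s^2 + (1/4)s + 1/6
f(s) = (-16)·L_0 + (-8)·L_1 + (-8)·L_2
  (-16)·L_0(s) = -4s^2 + 4s + 8
  (-8)·L_1(s) = (8/3)s^2 - 32/3
  (-8)·L_2(s) = -(2/3)s^2 - 2s - 4/3
Adding term by term: -2s^2 + 2s - 4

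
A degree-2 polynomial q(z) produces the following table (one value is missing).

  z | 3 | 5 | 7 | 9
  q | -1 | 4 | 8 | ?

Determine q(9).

The 3 known values determine q uniquely (degree ≤ 2).
L_0(9) = (4)·(2)/[(-2)·(-4)] = 1
L_1(9) = (6)·(2)/[(2)·(-2)] = -3
L_2(9) = (6)·(4)/[(4)·(2)] = 3
Sum: (-1)·(1) + 4·(-3) + 8·(3) = 11

11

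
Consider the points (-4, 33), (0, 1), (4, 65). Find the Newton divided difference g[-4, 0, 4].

g[-4,0] = (1 - 33) / (0 - (-4)) = -8
g[0,4] = (65 - 1) / (4 - 0) = 16
g[-4,0,4] = (16 - (-8)) / (4 - (-4)) = 3

3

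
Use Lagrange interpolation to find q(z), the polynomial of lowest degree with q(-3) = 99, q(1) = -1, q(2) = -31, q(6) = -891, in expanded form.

L_0(z) = (z - 1)(z - 2)(z - 6) / [-180] = -(1/180)z^3 + (1/20)z^2 - (1/9)z + 1/15
L_1(z) = (z + 3)(z - 2)(z - 6) / [20] = (1/20)z^3 - (1/4)z^2 - (3/5)z + 9/5
L_2(z) = (z + 3)(z - 1)(z - 6) / [-20] = -(1/20)z^3 + (1/5)z^2 + (3/4)z - 9/10
L_3(z) = (z + 3)(z - 1)(z - 2) / [180] = (1/180)z^3 - (7/180)z + 1/30
q(z) = 99·L_0 + (-1)·L_1 + (-31)·L_2 + (-891)·L_3
  99·L_0(z) = -(11/20)z^3 + (99/20)z^2 - 11z + 33/5
  (-1)·L_1(z) = -(1/20)z^3 + (1/4)z^2 + (3/5)z - 9/5
  (-31)·L_2(z) = (31/20)z^3 - (31/5)z^2 - (93/4)z + 279/10
  (-891)·L_3(z) = -(99/20)z^3 + (693/20)z - 297/10
Adding term by term: -4z^3 - z^2 + z + 3

q(z) = -4z^3 - z^2 + z + 3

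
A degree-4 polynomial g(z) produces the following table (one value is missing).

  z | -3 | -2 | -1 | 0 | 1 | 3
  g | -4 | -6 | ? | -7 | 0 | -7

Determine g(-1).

The 5 known values determine g uniquely (degree ≤ 4).
Evaluate each Lagrange basis at z = -1:
L_0(-1) = (1)·(-1)·(-2)·(-4)/[(-1)·(-3)·(-4)·(-6)] = -1/9
L_1(-1) = (2)·(-1)·(-2)·(-4)/[(1)·(-2)·(-3)·(-5)] = 8/15
L_2(-1) = (2)·(1)·(-2)·(-4)/[(3)·(2)·(-1)·(-3)] = 8/9
L_3(-1) = (2)·(1)·(-1)·(-4)/[(4)·(3)·(1)·(-2)] = -1/3
L_4(-1) = (2)·(1)·(-1)·(-2)/[(6)·(5)·(3)·(2)] = 1/45
Sum: (-4)·(-1/9) + (-6)·(8/15) + (-7)·(8/9) + 0 + (-7)·(1/45) = -137/15

-137/15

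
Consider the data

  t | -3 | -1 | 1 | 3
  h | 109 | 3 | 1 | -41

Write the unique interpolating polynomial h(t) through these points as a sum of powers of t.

Build the Lagrange basis polynomials:
L_0(t) = (t + 1)(t - 1)(t - 3) / [-48] = -(1/48)t^3 + (1/16)t^2 + (1/48)t - 1/16
L_1(t) = (t + 3)(t - 1)(t - 3) / [16] = (1/16)t^3 - (1/16)t^2 - (9/16)t + 9/16
L_2(t) = (t + 3)(t + 1)(t - 3) / [-16] = -(1/16)t^3 - (1/16)t^2 + (9/16)t + 9/16
L_3(t) = (t + 3)(t + 1)(t - 1) / [48] = (1/48)t^3 + (1/16)t^2 - (1/48)t - 1/16
h(t) = 109·L_0 + 3·L_1 + 1·L_2 + (-41)·L_3
  109·L_0(t) = -(109/48)t^3 + (109/16)t^2 + (109/48)t - 109/16
  3·L_1(t) = (3/16)t^3 - (3/16)t^2 - (27/16)t + 27/16
  1·L_2(t) = -(1/16)t^3 - (1/16)t^2 + (9/16)t + 9/16
  (-41)·L_3(t) = -(41/48)t^3 - (41/16)t^2 + (41/48)t + 41/16
Adding term by term: -3t^3 + 4t^2 + 2t - 2

h(t) = -3t^3 + 4t^2 + 2t - 2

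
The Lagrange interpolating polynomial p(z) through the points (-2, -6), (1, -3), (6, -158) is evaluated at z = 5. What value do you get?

-111

Evaluate each Lagrange basis at z = 5:
L_0(5) = (4)·(-1)/[(-3)·(-8)] = -1/6
L_1(5) = (7)·(-1)/[(3)·(-5)] = 7/15
L_2(5) = (7)·(4)/[(8)·(5)] = 7/10
Sum: (-6)·(-1/6) + (-3)·(7/15) + (-158)·(7/10) = -111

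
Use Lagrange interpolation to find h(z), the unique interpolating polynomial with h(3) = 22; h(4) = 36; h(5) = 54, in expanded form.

L_0(z) = (z - 4)(z - 5) / [2] = (1/2)z^2 - (9/2)z + 10
L_1(z) = (z - 3)(z - 5) / [-1] = -z^2 + 8z - 15
L_2(z) = (z - 3)(z - 4) / [2] = (1/2)z^2 - (7/2)z + 6
h(z) = 22·L_0 + 36·L_1 + 54·L_2
  22·L_0(z) = 11z^2 - 99z + 220
  36·L_1(z) = -36z^2 + 288z - 540
  54·L_2(z) = 27z^2 - 189z + 324
Adding term by term: 2z^2 + 4

h(z) = 2z^2 + 4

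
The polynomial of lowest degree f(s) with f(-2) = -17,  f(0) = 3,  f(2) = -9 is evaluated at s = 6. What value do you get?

-129

L_0(6) = (6)·(4)/[(-2)·(-4)] = 3
L_1(6) = (8)·(4)/[(2)·(-2)] = -8
L_2(6) = (8)·(6)/[(4)·(2)] = 6
Sum: (-17)·(3) + 3·(-8) + (-9)·(6) = -129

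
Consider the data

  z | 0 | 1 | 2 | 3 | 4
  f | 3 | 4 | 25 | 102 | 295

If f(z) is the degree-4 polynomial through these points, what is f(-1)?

Using Newton's divided-difference form:
f[0,1] = (4 - 3) / (1 - 0) = 1
f[1,2] = (25 - 4) / (2 - 1) = 21
f[2,3] = (102 - 25) / (3 - 2) = 77
f[3,4] = (295 - 102) / (4 - 3) = 193
f[0,1,2] = (21 - 1) / (2 - 0) = 10
f[1,2,3] = (77 - 21) / (3 - 1) = 28
f[2,3,4] = (193 - 77) / (4 - 2) = 58
f[0,1,2,3] = (28 - 10) / (3 - 0) = 6
f[1,2,3,4] = (58 - 28) / (4 - 1) = 10
f[0,1,2,3,4] = (10 - 6) / (4 - 0) = 1
f(-1) = 3 + 1·(-1) + 10·(-1)·(-2) + 6·(-1)·(-2)·(-3) + 1·(-1)·(-2)·(-3)·(-4) = 10

10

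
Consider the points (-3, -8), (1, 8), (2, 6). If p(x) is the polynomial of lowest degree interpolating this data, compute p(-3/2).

Evaluate each Lagrange basis at x = -3/2:
L_0(-3/2) = (-5/2)·(-7/2)/[(-4)·(-5)] = 7/16
L_1(-3/2) = (3/2)·(-7/2)/[(4)·(-1)] = 21/16
L_2(-3/2) = (3/2)·(-5/2)/[(5)·(1)] = -3/4
Sum: (-8)·(7/16) + 8·(21/16) + 6·(-3/4) = 5/2

5/2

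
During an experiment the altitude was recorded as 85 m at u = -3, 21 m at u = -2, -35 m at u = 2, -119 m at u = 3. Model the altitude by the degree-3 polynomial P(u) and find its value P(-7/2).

141

Using Newton's divided-difference form:
P[-3,-2] = (21 - 85) / (-2 - (-3)) = -64
P[-2,2] = (-35 - 21) / (2 - (-2)) = -14
P[2,3] = (-119 - (-35)) / (3 - 2) = -84
P[-3,-2,2] = (-14 - (-64)) / (2 - (-3)) = 10
P[-2,2,3] = (-84 - (-14)) / (3 - (-2)) = -14
P[-3,-2,2,3] = (-14 - 10) / (3 - (-3)) = -4
P(-7/2) = 85 + (-64)·(-1/2) + 10·(-1/2)·(-3/2) + (-4)·(-1/2)·(-3/2)·(-11/2) = 141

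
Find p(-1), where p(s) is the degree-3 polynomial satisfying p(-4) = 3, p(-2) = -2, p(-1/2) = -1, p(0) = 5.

-25/7

L_0(-1) = (1)·(-1/2)·(-1)/[(-2)·(-7/2)·(-4)] = -1/56
L_1(-1) = (3)·(-1/2)·(-1)/[(2)·(-3/2)·(-2)] = 1/4
L_2(-1) = (3)·(1)·(-1)/[(7/2)·(3/2)·(-1/2)] = 8/7
L_3(-1) = (3)·(1)·(-1/2)/[(4)·(2)·(1/2)] = -3/8
Sum: 3·(-1/56) + (-2)·(1/4) + (-1)·(8/7) + 5·(-3/8) = -25/7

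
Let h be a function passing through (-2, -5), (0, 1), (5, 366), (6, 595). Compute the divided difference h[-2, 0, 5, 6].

h[-2,0] = (1 - (-5)) / (0 - (-2)) = 3
h[0,5] = (366 - 1) / (5 - 0) = 73
h[5,6] = (595 - 366) / (6 - 5) = 229
h[-2,0,5] = (73 - 3) / (5 - (-2)) = 10
h[0,5,6] = (229 - 73) / (6 - 0) = 26
h[-2,0,5,6] = (26 - 10) / (6 - (-2)) = 2

2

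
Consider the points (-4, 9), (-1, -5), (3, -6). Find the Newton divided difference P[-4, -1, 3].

53/84

P[-4,-1] = (-5 - 9) / (-1 - (-4)) = -14/3
P[-1,3] = (-6 - (-5)) / (3 - (-1)) = -1/4
P[-4,-1,3] = (-1/4 - (-14/3)) / (3 - (-4)) = 53/84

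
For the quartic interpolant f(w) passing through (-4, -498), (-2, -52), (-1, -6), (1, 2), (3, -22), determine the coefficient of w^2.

Build the Lagrange basis polynomials:
L_0(w) = (w + 2)(w + 1)(w - 1)(w - 3) / [210] = (1/210)w^4 - (1/210)w^3 - (1/30)w^2 + (1/210)w + 1/35
L_1(w) = (w + 4)(w + 1)(w - 1)(w - 3) / [-30] = -(1/30)w^4 - (1/30)w^3 + (13/30)w^2 + (1/30)w - 2/5
L_2(w) = (w + 4)(w + 2)(w - 1)(w - 3) / [24] = (1/24)w^4 + (1/12)w^3 - (13/24)w^2 - (7/12)w + 1
L_3(w) = (w + 4)(w + 2)(w + 1)(w - 3) / [-60] = -(1/60)w^4 - (1/15)w^3 + (7/60)w^2 + (17/30)w + 2/5
L_4(w) = (w + 4)(w + 2)(w + 1)(w - 1) / [280] = (1/280)w^4 + (3/140)w^3 + (1/40)w^2 - (3/140)w - 1/35
f(w) = (-498)·L_0 + (-52)·L_1 + (-6)·L_2 + 2·L_3 + (-22)·L_4
Only the coefficient of w^2 is needed; take it from each L_i and combine:
(-498)·(-1/30) + (-52)·(13/30) + (-6)·(-13/24) + 2·(7/60) + (-22)·(1/40) = -3

-3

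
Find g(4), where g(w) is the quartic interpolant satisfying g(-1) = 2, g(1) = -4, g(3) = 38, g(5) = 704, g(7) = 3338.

Evaluate each Lagrange basis at w = 4:
L_0(4) = (3)·(1)·(-1)·(-3)/[(-2)·(-4)·(-6)·(-8)] = 3/128
L_1(4) = (5)·(1)·(-1)·(-3)/[(2)·(-2)·(-4)·(-6)] = -5/32
L_2(4) = (5)·(3)·(-1)·(-3)/[(4)·(2)·(-2)·(-4)] = 45/64
L_3(4) = (5)·(3)·(1)·(-3)/[(6)·(4)·(2)·(-2)] = 15/32
L_4(4) = (5)·(3)·(1)·(-1)/[(8)·(6)·(4)·(2)] = -5/128
Sum: 2·(3/128) + (-4)·(-5/32) + 38·(45/64) + 704·(15/32) + 3338·(-5/128) = 227

227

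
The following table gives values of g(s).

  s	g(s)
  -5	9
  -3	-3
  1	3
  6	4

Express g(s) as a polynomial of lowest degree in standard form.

Build the Lagrange basis polynomials:
L_0(s) = (s + 3)(s - 1)(s - 6) / [-132] = -(1/132)s^3 + (1/33)s^2 + (5/44)s - 3/22
L_1(s) = (s + 5)(s - 1)(s - 6) / [72] = (1/72)s^3 - (1/36)s^2 - (29/72)s + 5/12
L_2(s) = (s + 5)(s + 3)(s - 6) / [-120] = -(1/120)s^3 - (1/60)s^2 + (11/40)s + 3/4
L_3(s) = (s + 5)(s + 3)(s - 1) / [495] = (1/495)s^3 + (7/495)s^2 + (7/495)s - 1/33
g(s) = 9·L_0 + (-3)·L_1 + 3·L_2 + 4·L_3
  9·L_0(s) = -(3/44)s^3 + (3/11)s^2 + (45/44)s - 27/22
  (-3)·L_1(s) = -(1/24)s^3 + (1/12)s^2 + (29/24)s - 5/4
  3·L_2(s) = -(1/40)s^3 - (1/20)s^2 + (33/40)s + 9/4
  4·L_3(s) = (4/495)s^3 + (28/495)s^2 + (28/495)s - 4/33
Adding term by term: -(251/1980)s^3 + (359/990)s^2 + (6163/1980)s - 23/66

g(s) = -(251/1980)s^3 + (359/990)s^2 + (6163/1980)s - 23/66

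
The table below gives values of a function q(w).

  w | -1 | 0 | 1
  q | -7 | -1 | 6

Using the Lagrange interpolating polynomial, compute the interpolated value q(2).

Evaluate each Lagrange basis at w = 2:
L_0(2) = (2)·(1)/[(-1)·(-2)] = 1
L_1(2) = (3)·(1)/[(1)·(-1)] = -3
L_2(2) = (3)·(2)/[(2)·(1)] = 3
Sum: (-7)·(1) + (-1)·(-3) + 6·(3) = 14

14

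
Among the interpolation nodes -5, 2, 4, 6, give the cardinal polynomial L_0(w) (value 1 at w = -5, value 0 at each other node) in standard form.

L_0(w) = -(1/693)w^3 + (4/231)w^2 - (4/63)w + 16/231

L_0(w) = (w - 2)(w - 4)(w - 6) / [(-7)·(-9)·(-11)]
       = (w^3 - 12w^2 + 44w - 48) / (-693)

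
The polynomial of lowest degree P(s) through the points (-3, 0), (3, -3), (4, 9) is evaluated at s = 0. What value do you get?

-123/7

Using Newton's divided-difference form:
P[-3,3] = (-3 - 0) / (3 - (-3)) = -1/2
P[3,4] = (9 - (-3)) / (4 - 3) = 12
P[-3,3,4] = (12 - (-1/2)) / (4 - (-3)) = 25/14
P(0) = 0 + (-1/2)·(3) + (25/14)·(3)·(-3) = -123/7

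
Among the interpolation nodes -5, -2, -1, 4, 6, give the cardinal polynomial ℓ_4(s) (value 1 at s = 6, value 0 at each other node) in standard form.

ℓ_4(s) = (1/1232)s^4 + (1/308)s^3 - (15/1232)s^2 - (29/616)s - 5/154

ℓ_4(s) = (s + 5)(s + 2)(s + 1)(s - 4) / [(11)·(8)·(7)·(2)]
       = (s^4 + 4s^3 - 15s^2 - 58s - 40) / (1232)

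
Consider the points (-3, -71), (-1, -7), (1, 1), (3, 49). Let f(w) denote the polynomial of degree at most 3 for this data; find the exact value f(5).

Evaluate each Lagrange basis at w = 5:
L_0(5) = (6)·(4)·(2)/[(-2)·(-4)·(-6)] = -1
L_1(5) = (8)·(4)·(2)/[(2)·(-2)·(-4)] = 4
L_2(5) = (8)·(6)·(2)/[(4)·(2)·(-2)] = -6
L_3(5) = (8)·(6)·(4)/[(6)·(4)·(2)] = 4
Sum: (-71)·(-1) + (-7)·(4) + 1·(-6) + 49·(4) = 233

233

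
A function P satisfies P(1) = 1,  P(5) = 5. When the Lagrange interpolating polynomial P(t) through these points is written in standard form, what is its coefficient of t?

The leading coefficient equals the top divided difference P[1,5].
P[1,5] = (5 - 1) / (5 - 1) = 1

1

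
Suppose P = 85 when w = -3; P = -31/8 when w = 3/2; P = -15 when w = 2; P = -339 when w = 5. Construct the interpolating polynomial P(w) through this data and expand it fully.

P(w) = -3w^3 + w^2 + 2w + 1

Newton's divided differences:
P[-3,3/2] = (-31/8 - 85) / (3/2 - (-3)) = -79/4
P[3/2,2] = (-15 - (-31/8)) / (2 - 3/2) = -89/4
P[2,5] = (-339 - (-15)) / (5 - 2) = -108
P[-3,3/2,2] = (-89/4 - (-79/4)) / (2 - (-3)) = -1/2
P[3/2,2,5] = (-108 - (-89/4)) / (5 - 3/2) = -49/2
P[-3,3/2,2,5] = (-49/2 - (-1/2)) / (5 - (-3)) = -3
P(w) = 85 + (-79/4)·(w + 3) + (-1/2)·(w + 3)(w - 3/2) + (-3)·(w + 3)(w - 3/2)(w - 2)
Expanding: P(w) = -3w^3 + w^2 + 2w + 1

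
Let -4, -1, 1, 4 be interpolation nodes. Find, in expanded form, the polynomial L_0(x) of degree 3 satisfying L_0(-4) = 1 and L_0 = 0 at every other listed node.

L_0(x) = -(1/120)x^3 + (1/30)x^2 + (1/120)x - 1/30

L_0(x) = (x + 1)(x - 1)(x - 4) / [(-3)·(-5)·(-8)]
       = (x^3 - 4x^2 - x + 4) / (-120)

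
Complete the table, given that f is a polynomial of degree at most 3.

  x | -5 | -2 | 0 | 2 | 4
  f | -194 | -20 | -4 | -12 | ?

4

The 4 known values determine f uniquely (degree ≤ 3).
L_0(4) = (6)·(4)·(2)/[(-3)·(-5)·(-7)] = -16/35
L_1(4) = (9)·(4)·(2)/[(3)·(-2)·(-4)] = 3
L_2(4) = (9)·(6)·(2)/[(5)·(2)·(-2)] = -27/5
L_3(4) = (9)·(6)·(4)/[(7)·(4)·(2)] = 27/7
Sum: (-194)·(-16/35) + (-20)·(3) + (-4)·(-27/5) + (-12)·(27/7) = 4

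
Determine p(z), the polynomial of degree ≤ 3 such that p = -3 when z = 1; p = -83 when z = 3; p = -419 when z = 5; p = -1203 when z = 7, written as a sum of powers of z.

p(z) = -4z^3 + 4z^2 - 4z + 1

Build the Lagrange basis polynomials:
L_0(z) = (z - 3)(z - 5)(z - 7) / [-48] = -(1/48)z^3 + (5/16)z^2 - (71/48)z + 35/16
L_1(z) = (z - 1)(z - 5)(z - 7) / [16] = (1/16)z^3 - (13/16)z^2 + (47/16)z - 35/16
L_2(z) = (z - 1)(z - 3)(z - 7) / [-16] = -(1/16)z^3 + (11/16)z^2 - (31/16)z + 21/16
L_3(z) = (z - 1)(z - 3)(z - 5) / [48] = (1/48)z^3 - (3/16)z^2 + (23/48)z - 5/16
p(z) = (-3)·L_0 + (-83)·L_1 + (-419)·L_2 + (-1203)·L_3
  (-3)·L_0(z) = (1/16)z^3 - (15/16)z^2 + (71/16)z - 105/16
  (-83)·L_1(z) = -(83/16)z^3 + (1079/16)z^2 - (3901/16)z + 2905/16
  (-419)·L_2(z) = (419/16)z^3 - (4609/16)z^2 + (12989/16)z - 8799/16
  (-1203)·L_3(z) = -(401/16)z^3 + (3609/16)z^2 - (9223/16)z + 6015/16
Adding term by term: -4z^3 + 4z^2 - 4z + 1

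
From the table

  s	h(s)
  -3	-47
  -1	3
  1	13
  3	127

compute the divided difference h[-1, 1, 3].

h[-1,1] = (13 - 3) / (1 - (-1)) = 5
h[1,3] = (127 - 13) / (3 - 1) = 57
h[-1,1,3] = (57 - 5) / (3 - (-1)) = 13

13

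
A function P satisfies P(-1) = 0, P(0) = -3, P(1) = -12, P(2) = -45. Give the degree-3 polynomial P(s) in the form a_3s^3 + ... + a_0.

L_0(s) = s(s - 1)(s - 2) / [-6] = -(1/6)s^3 + (1/2)s^2 - (1/3)s
L_1(s) = (s + 1)(s - 1)(s - 2) / [2] = (1/2)s^3 - s^2 - (1/2)s + 1
L_2(s) = (s + 1)s(s - 2) / [-2] = -(1/2)s^3 + (1/2)s^2 + s
L_3(s) = (s + 1)s(s - 1) / [6] = (1/6)s^3 - (1/6)s
P(s) = 0·L_0 + (-3)·L_1 + (-12)·L_2 + (-45)·L_3
  0·L_0(s) = 0
  (-3)·L_1(s) = -(3/2)s^3 + 3s^2 + (3/2)s - 3
  (-12)·L_2(s) = 6s^3 - 6s^2 - 12s
  (-45)·L_3(s) = -(15/2)s^3 + (15/2)s
Adding term by term: -3s^3 - 3s^2 - 3s - 3

P(s) = -3s^3 - 3s^2 - 3s - 3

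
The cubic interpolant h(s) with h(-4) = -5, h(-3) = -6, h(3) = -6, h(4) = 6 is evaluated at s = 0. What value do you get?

L_0(0) = (3)·(-3)·(-4)/[(-1)·(-7)·(-8)] = -9/14
L_1(0) = (4)·(-3)·(-4)/[(1)·(-6)·(-7)] = 8/7
L_2(0) = (4)·(3)·(-4)/[(7)·(6)·(-1)] = 8/7
L_3(0) = (4)·(3)·(-3)/[(8)·(7)·(1)] = -9/14
Sum: (-5)·(-9/14) + (-6)·(8/7) + (-6)·(8/7) + 6·(-9/14) = -201/14

-201/14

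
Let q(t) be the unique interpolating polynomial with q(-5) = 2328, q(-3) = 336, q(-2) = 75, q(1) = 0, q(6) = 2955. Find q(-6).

L_0(-6) = (-3)·(-4)·(-7)·(-12)/[(-2)·(-3)·(-6)·(-11)] = 28/11
L_1(-6) = (-1)·(-4)·(-7)·(-12)/[(2)·(-1)·(-4)·(-9)] = -14/3
L_2(-6) = (-1)·(-3)·(-7)·(-12)/[(3)·(1)·(-3)·(-8)] = 7/2
L_3(-6) = (-1)·(-3)·(-4)·(-12)/[(6)·(4)·(3)·(-5)] = -2/5
L_4(-6) = (-1)·(-3)·(-4)·(-7)/[(11)·(9)·(8)·(5)] = 7/330
Sum: 2328·(28/11) + 336·(-14/3) + 75·(7/2) + 0 + 2955·(7/330) = 4683

4683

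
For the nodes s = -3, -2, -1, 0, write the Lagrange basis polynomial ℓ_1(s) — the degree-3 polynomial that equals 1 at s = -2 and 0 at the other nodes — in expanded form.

ℓ_1(s) = (s + 3)(s + 1)s / [(1)·(-1)·(-2)]
       = (s^3 + 4s^2 + 3s) / (2)

ℓ_1(s) = (1/2)s^3 + 2s^2 + (3/2)s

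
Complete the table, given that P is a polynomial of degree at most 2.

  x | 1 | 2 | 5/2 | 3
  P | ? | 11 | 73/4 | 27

1

The 3 known values determine P uniquely (degree ≤ 2).
L_0(1) = (-3/2)·(-2)/[(-1/2)·(-1)] = 6
L_1(1) = (-1)·(-2)/[(1/2)·(-1/2)] = -8
L_2(1) = (-1)·(-3/2)/[(1)·(1/2)] = 3
Sum: 11·(6) + 73/4·(-8) + 27·(3) = 1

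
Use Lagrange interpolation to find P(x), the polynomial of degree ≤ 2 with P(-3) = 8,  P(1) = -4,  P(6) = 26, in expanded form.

Build the Lagrange basis polynomials:
L_0(x) = (x - 1)(x - 6) / [36] = (1/36)x^2 - (7/36)x + 1/6
L_1(x) = (x + 3)(x - 6) / [-20] = -(1/20)x^2 + (3/20)x + 9/10
L_2(x) = (x + 3)(x - 1) / [45] = (1/45)x^2 + (2/45)x - 1/15
P(x) = 8·L_0 + (-4)·L_1 + 26·L_2
  8·L_0(x) = (2/9)x^2 - (14/9)x + 4/3
  (-4)·L_1(x) = (1/5)x^2 - (3/5)x - 18/5
  26·L_2(x) = (26/45)x^2 + (52/45)x - 26/15
Adding term by term: x^2 - x - 4

P(x) = x^2 - x - 4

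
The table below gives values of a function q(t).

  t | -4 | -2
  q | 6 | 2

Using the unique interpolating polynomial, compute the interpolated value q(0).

L_0(0) = (2)/[(-2)] = -1
L_1(0) = (4)/[(2)] = 2
Sum: 6·(-1) + 2·(2) = -2

-2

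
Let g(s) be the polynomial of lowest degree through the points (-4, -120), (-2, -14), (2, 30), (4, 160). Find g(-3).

-50

Using Newton's divided-difference form:
g[-4,-2] = (-14 - (-120)) / (-2 - (-4)) = 53
g[-2,2] = (30 - (-14)) / (2 - (-2)) = 11
g[2,4] = (160 - 30) / (4 - 2) = 65
g[-4,-2,2] = (11 - 53) / (2 - (-4)) = -7
g[-2,2,4] = (65 - 11) / (4 - (-2)) = 9
g[-4,-2,2,4] = (9 - (-7)) / (4 - (-4)) = 2
g(-3) = -120 + 53·(1) + (-7)·(1)·(-1) + 2·(1)·(-1)·(-5) = -50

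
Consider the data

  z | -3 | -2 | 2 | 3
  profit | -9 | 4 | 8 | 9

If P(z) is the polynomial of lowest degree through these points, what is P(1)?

47/5

Evaluate each Lagrange basis at z = 1:
L_0(1) = (3)·(-1)·(-2)/[(-1)·(-5)·(-6)] = -1/5
L_1(1) = (4)·(-1)·(-2)/[(1)·(-4)·(-5)] = 2/5
L_2(1) = (4)·(3)·(-2)/[(5)·(4)·(-1)] = 6/5
L_3(1) = (4)·(3)·(-1)/[(6)·(5)·(1)] = -2/5
Sum: (-9)·(-1/5) + 4·(2/5) + 8·(6/5) + 9·(-2/5) = 47/5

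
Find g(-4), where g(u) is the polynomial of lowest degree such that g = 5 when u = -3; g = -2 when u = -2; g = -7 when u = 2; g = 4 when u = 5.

524/35

Evaluate each Lagrange basis at u = -4:
L_0(-4) = (-2)·(-6)·(-9)/[(-1)·(-5)·(-8)] = 27/10
L_1(-4) = (-1)·(-6)·(-9)/[(1)·(-4)·(-7)] = -27/14
L_2(-4) = (-1)·(-2)·(-9)/[(5)·(4)·(-3)] = 3/10
L_3(-4) = (-1)·(-2)·(-6)/[(8)·(7)·(3)] = -1/14
Sum: 5·(27/10) + (-2)·(-27/14) + (-7)·(3/10) + 4·(-1/14) = 524/35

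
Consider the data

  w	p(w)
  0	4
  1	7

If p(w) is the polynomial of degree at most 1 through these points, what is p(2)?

L_0(2) = (1)/[(-1)] = -1
L_1(2) = (2)/[(1)] = 2
Sum: 4·(-1) + 7·(2) = 10

10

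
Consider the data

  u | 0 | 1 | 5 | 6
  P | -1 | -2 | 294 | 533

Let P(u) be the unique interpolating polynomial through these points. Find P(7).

874

Using Newton's divided-difference form:
P[0,1] = (-2 - (-1)) / (1 - 0) = -1
P[1,5] = (294 - (-2)) / (5 - 1) = 74
P[5,6] = (533 - 294) / (6 - 5) = 239
P[0,1,5] = (74 - (-1)) / (5 - 0) = 15
P[1,5,6] = (239 - 74) / (6 - 1) = 33
P[0,1,5,6] = (33 - 15) / (6 - 0) = 3
P(7) = -1 + (-1)·(7) + 15·(7)·(6) + 3·(7)·(6)·(2) = 874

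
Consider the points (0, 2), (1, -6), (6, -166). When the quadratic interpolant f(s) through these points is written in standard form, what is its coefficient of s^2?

L_0(s) = (s - 1)(s - 6) / [6] = (1/6)s^2 - (7/6)s + 1
L_1(s) = s(s - 6) / [-5] = -(1/5)s^2 + (6/5)s
L_2(s) = s(s - 1) / [30] = (1/30)s^2 - (1/30)s
f(s) = 2·L_0 + (-6)·L_1 + (-166)·L_2
Only the coefficient of s^2 is needed; take it from each L_i and combine:
2·(1/6) + (-6)·(-1/5) + (-166)·(1/30) = -4

-4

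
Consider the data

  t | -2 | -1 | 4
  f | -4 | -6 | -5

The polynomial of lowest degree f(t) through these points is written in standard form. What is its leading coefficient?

The leading coefficient equals the top divided difference f[-2,-1,4].
f[-2,-1] = (-6 - (-4)) / (-1 - (-2)) = -2
f[-1,4] = (-5 - (-6)) / (4 - (-1)) = 1/5
f[-2,-1,4] = (1/5 - (-2)) / (4 - (-2)) = 11/30

11/30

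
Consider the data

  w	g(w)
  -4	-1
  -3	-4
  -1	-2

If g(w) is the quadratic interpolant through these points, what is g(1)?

32/3

Using Newton's divided-difference form:
g[-4,-3] = (-4 - (-1)) / (-3 - (-4)) = -3
g[-3,-1] = (-2 - (-4)) / (-1 - (-3)) = 1
g[-4,-3,-1] = (1 - (-3)) / (-1 - (-4)) = 4/3
g(1) = -1 + (-3)·(5) + (4/3)·(5)·(4) = 32/3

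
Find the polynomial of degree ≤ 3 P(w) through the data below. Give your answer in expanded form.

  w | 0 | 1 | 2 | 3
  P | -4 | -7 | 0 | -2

P(w) = -(19/6)w^3 + (29/2)w^2 - (43/3)w - 4

L_0(w) = (w - 1)(w - 2)(w - 3) / [-6] = -(1/6)w^3 + w^2 - (11/6)w + 1
L_1(w) = w(w - 2)(w - 3) / [2] = (1/2)w^3 - (5/2)w^2 + 3w
L_2(w) = w(w - 1)(w - 3) / [-2] = -(1/2)w^3 + 2w^2 - (3/2)w
L_3(w) = w(w - 1)(w - 2) / [6] = (1/6)w^3 - (1/2)w^2 + (1/3)w
P(w) = (-4)·L_0 + (-7)·L_1 + 0·L_2 + (-2)·L_3
  (-4)·L_0(w) = (2/3)w^3 - 4w^2 + (22/3)w - 4
  (-7)·L_1(w) = -(7/2)w^3 + (35/2)w^2 - 21w
  0·L_2(w) = 0
  (-2)·L_3(w) = -(1/3)w^3 + w^2 - (2/3)w
Adding term by term: -(19/6)w^3 + (29/2)w^2 - (43/3)w - 4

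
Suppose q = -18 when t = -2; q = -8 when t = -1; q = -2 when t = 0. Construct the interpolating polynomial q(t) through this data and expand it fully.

q(t) = -2t^2 + 4t - 2

Newton's divided differences:
q[-2,-1] = (-8 - (-18)) / (-1 - (-2)) = 10
q[-1,0] = (-2 - (-8)) / (0 - (-1)) = 6
q[-2,-1,0] = (6 - 10) / (0 - (-2)) = -2
q(t) = -18 + 10·(t + 2) + (-2)·(t + 2)(t + 1)
Expanding: q(t) = -2t^2 + 4t - 2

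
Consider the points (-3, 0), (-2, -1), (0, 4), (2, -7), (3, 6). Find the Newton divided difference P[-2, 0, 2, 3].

P[-2,0] = (4 - (-1)) / (0 - (-2)) = 5/2
P[0,2] = (-7 - 4) / (2 - 0) = -11/2
P[2,3] = (6 - (-7)) / (3 - 2) = 13
P[-2,0,2] = (-11/2 - 5/2) / (2 - (-2)) = -2
P[0,2,3] = (13 - (-11/2)) / (3 - 0) = 37/6
P[-2,0,2,3] = (37/6 - (-2)) / (3 - (-2)) = 49/30

49/30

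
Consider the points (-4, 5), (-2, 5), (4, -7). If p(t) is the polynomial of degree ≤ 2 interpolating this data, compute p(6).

-15

Evaluate each Lagrange basis at t = 6:
L_0(6) = (8)·(2)/[(-2)·(-8)] = 1
L_1(6) = (10)·(2)/[(2)·(-6)] = -5/3
L_2(6) = (10)·(8)/[(8)·(6)] = 5/3
Sum: 5·(1) + 5·(-5/3) + (-7)·(5/3) = -15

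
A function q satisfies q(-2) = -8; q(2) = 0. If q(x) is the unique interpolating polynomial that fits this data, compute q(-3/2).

-7

L_0(-3/2) = (-7/2)/[(-4)] = 7/8
L_1(-3/2) = (1/2)/[(4)] = 1/8
Sum: (-8)·(7/8) + 0 = -7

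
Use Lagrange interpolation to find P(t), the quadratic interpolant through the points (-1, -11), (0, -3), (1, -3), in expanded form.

L_0(t) = t(t - 1) / [2] = (1/2)t^2 - (1/2)t
L_1(t) = (t + 1)(t - 1) / [-1] = -t^2 + 1
L_2(t) = (t + 1)t / [2] = (1/2)t^2 + (1/2)t
P(t) = (-11)·L_0 + (-3)·L_1 + (-3)·L_2
  (-11)·L_0(t) = -(11/2)t^2 + (11/2)t
  (-3)·L_1(t) = 3t^2 - 3
  (-3)·L_2(t) = -(3/2)t^2 - (3/2)t
Adding term by term: -4t^2 + 4t - 3

P(t) = -4t^2 + 4t - 3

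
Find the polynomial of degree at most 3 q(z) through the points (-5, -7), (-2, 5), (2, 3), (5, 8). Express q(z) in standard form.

q(z) = (2/21)z^3 - (1/6)z^2 - (37/42)z + 14/3

L_0(z) = (z + 2)(z - 2)(z - 5) / [-210] = -(1/210)z^3 + (1/42)z^2 + (2/105)z - 2/21
L_1(z) = (z + 5)(z - 2)(z - 5) / [84] = (1/84)z^3 - (1/42)z^2 - (25/84)z + 25/42
L_2(z) = (z + 5)(z + 2)(z - 5) / [-84] = -(1/84)z^3 - (1/42)z^2 + (25/84)z + 25/42
L_3(z) = (z + 5)(z + 2)(z - 2) / [210] = (1/210)z^3 + (1/42)z^2 - (2/105)z - 2/21
q(z) = (-7)·L_0 + 5·L_1 + 3·L_2 + 8·L_3
  (-7)·L_0(z) = (1/30)z^3 - (1/6)z^2 - (2/15)z + 2/3
  5·L_1(z) = (5/84)z^3 - (5/42)z^2 - (125/84)z + 125/42
  3·L_2(z) = -(1/28)z^3 - (1/14)z^2 + (25/28)z + 25/14
  8·L_3(z) = (4/105)z^3 + (4/21)z^2 - (16/105)z - 16/21
Adding term by term: (2/21)z^3 - (1/6)z^2 - (37/42)z + 14/3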